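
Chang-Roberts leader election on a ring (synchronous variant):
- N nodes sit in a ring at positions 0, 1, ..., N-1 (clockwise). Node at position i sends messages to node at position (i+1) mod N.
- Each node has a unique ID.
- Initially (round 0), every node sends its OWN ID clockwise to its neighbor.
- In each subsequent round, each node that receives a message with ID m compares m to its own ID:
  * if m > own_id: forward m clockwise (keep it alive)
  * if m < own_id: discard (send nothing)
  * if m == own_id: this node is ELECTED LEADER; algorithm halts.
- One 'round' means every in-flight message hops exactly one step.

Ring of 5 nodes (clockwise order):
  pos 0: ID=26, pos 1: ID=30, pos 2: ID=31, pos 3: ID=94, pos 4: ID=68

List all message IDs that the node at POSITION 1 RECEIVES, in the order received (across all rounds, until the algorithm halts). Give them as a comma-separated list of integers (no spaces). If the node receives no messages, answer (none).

Round 1: pos1(id30) recv 26: drop; pos2(id31) recv 30: drop; pos3(id94) recv 31: drop; pos4(id68) recv 94: fwd; pos0(id26) recv 68: fwd
Round 2: pos0(id26) recv 94: fwd; pos1(id30) recv 68: fwd
Round 3: pos1(id30) recv 94: fwd; pos2(id31) recv 68: fwd
Round 4: pos2(id31) recv 94: fwd; pos3(id94) recv 68: drop
Round 5: pos3(id94) recv 94: ELECTED

Answer: 26,68,94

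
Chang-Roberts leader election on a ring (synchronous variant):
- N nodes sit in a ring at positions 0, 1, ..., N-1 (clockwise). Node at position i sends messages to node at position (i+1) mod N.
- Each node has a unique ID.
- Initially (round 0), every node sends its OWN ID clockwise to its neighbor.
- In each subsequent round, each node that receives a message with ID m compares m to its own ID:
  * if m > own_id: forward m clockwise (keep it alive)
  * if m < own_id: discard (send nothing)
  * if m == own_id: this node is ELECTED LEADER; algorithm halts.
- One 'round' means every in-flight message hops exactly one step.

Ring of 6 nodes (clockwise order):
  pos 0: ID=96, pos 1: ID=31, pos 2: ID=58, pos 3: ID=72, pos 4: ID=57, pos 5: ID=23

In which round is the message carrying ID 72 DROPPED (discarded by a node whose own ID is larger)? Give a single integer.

Round 1: pos1(id31) recv 96: fwd; pos2(id58) recv 31: drop; pos3(id72) recv 58: drop; pos4(id57) recv 72: fwd; pos5(id23) recv 57: fwd; pos0(id96) recv 23: drop
Round 2: pos2(id58) recv 96: fwd; pos5(id23) recv 72: fwd; pos0(id96) recv 57: drop
Round 3: pos3(id72) recv 96: fwd; pos0(id96) recv 72: drop
Round 4: pos4(id57) recv 96: fwd
Round 5: pos5(id23) recv 96: fwd
Round 6: pos0(id96) recv 96: ELECTED
Message ID 72 originates at pos 3; dropped at pos 0 in round 3

Answer: 3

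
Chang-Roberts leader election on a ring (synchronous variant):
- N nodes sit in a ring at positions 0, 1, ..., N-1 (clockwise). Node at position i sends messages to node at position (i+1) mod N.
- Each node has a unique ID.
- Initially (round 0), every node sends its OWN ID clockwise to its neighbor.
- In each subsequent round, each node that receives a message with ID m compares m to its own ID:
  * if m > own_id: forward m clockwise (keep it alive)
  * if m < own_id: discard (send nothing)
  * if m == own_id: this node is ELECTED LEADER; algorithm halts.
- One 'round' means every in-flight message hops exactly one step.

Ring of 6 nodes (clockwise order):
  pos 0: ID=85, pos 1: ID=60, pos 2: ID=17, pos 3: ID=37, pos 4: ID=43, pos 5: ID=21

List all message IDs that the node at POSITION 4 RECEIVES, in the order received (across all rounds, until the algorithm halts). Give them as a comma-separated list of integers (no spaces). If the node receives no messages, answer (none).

Round 1: pos1(id60) recv 85: fwd; pos2(id17) recv 60: fwd; pos3(id37) recv 17: drop; pos4(id43) recv 37: drop; pos5(id21) recv 43: fwd; pos0(id85) recv 21: drop
Round 2: pos2(id17) recv 85: fwd; pos3(id37) recv 60: fwd; pos0(id85) recv 43: drop
Round 3: pos3(id37) recv 85: fwd; pos4(id43) recv 60: fwd
Round 4: pos4(id43) recv 85: fwd; pos5(id21) recv 60: fwd
Round 5: pos5(id21) recv 85: fwd; pos0(id85) recv 60: drop
Round 6: pos0(id85) recv 85: ELECTED

Answer: 37,60,85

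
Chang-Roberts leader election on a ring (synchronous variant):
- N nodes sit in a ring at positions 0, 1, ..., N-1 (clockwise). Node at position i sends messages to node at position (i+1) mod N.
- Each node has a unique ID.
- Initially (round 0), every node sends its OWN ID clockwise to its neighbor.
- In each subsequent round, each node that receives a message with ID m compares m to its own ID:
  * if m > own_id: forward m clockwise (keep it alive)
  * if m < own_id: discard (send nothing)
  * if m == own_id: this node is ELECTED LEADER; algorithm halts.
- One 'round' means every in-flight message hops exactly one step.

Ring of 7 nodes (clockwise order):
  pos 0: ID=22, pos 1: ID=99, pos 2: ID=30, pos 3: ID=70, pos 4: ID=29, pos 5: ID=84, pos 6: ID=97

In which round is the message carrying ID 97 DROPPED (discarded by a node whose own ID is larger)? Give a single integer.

Answer: 2

Derivation:
Round 1: pos1(id99) recv 22: drop; pos2(id30) recv 99: fwd; pos3(id70) recv 30: drop; pos4(id29) recv 70: fwd; pos5(id84) recv 29: drop; pos6(id97) recv 84: drop; pos0(id22) recv 97: fwd
Round 2: pos3(id70) recv 99: fwd; pos5(id84) recv 70: drop; pos1(id99) recv 97: drop
Round 3: pos4(id29) recv 99: fwd
Round 4: pos5(id84) recv 99: fwd
Round 5: pos6(id97) recv 99: fwd
Round 6: pos0(id22) recv 99: fwd
Round 7: pos1(id99) recv 99: ELECTED
Message ID 97 originates at pos 6; dropped at pos 1 in round 2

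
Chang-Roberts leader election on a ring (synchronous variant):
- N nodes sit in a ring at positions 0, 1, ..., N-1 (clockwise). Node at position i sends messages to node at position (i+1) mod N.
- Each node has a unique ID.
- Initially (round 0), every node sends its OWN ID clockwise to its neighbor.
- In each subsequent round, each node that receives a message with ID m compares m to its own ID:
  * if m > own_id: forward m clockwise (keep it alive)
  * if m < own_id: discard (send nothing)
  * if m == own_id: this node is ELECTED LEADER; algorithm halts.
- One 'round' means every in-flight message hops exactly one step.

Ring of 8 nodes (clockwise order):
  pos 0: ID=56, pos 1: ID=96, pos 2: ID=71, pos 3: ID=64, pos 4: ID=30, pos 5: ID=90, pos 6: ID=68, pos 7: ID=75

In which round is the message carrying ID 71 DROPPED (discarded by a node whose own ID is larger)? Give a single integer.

Round 1: pos1(id96) recv 56: drop; pos2(id71) recv 96: fwd; pos3(id64) recv 71: fwd; pos4(id30) recv 64: fwd; pos5(id90) recv 30: drop; pos6(id68) recv 90: fwd; pos7(id75) recv 68: drop; pos0(id56) recv 75: fwd
Round 2: pos3(id64) recv 96: fwd; pos4(id30) recv 71: fwd; pos5(id90) recv 64: drop; pos7(id75) recv 90: fwd; pos1(id96) recv 75: drop
Round 3: pos4(id30) recv 96: fwd; pos5(id90) recv 71: drop; pos0(id56) recv 90: fwd
Round 4: pos5(id90) recv 96: fwd; pos1(id96) recv 90: drop
Round 5: pos6(id68) recv 96: fwd
Round 6: pos7(id75) recv 96: fwd
Round 7: pos0(id56) recv 96: fwd
Round 8: pos1(id96) recv 96: ELECTED
Message ID 71 originates at pos 2; dropped at pos 5 in round 3

Answer: 3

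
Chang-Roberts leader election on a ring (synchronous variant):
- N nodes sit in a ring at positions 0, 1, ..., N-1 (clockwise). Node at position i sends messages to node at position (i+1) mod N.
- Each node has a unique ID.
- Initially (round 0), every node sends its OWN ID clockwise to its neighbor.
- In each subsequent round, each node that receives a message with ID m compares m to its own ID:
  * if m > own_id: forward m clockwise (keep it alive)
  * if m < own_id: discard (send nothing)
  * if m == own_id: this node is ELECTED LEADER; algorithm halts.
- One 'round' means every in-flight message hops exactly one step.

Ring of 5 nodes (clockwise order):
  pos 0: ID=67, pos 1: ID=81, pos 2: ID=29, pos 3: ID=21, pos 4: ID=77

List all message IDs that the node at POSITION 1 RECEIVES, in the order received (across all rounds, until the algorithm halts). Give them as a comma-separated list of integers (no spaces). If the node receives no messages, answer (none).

Round 1: pos1(id81) recv 67: drop; pos2(id29) recv 81: fwd; pos3(id21) recv 29: fwd; pos4(id77) recv 21: drop; pos0(id67) recv 77: fwd
Round 2: pos3(id21) recv 81: fwd; pos4(id77) recv 29: drop; pos1(id81) recv 77: drop
Round 3: pos4(id77) recv 81: fwd
Round 4: pos0(id67) recv 81: fwd
Round 5: pos1(id81) recv 81: ELECTED

Answer: 67,77,81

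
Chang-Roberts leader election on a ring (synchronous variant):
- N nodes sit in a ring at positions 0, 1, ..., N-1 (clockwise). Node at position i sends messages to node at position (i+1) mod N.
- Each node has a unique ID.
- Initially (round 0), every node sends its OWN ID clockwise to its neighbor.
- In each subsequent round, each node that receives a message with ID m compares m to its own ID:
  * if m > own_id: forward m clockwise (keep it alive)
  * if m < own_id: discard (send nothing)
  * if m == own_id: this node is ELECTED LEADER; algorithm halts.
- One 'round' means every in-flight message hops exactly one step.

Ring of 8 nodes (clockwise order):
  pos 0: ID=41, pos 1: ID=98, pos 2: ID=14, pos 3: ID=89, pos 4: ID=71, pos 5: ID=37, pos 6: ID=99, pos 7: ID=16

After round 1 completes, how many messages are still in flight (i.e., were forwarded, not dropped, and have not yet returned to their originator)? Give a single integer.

Round 1: pos1(id98) recv 41: drop; pos2(id14) recv 98: fwd; pos3(id89) recv 14: drop; pos4(id71) recv 89: fwd; pos5(id37) recv 71: fwd; pos6(id99) recv 37: drop; pos7(id16) recv 99: fwd; pos0(id41) recv 16: drop
After round 1: 4 messages still in flight

Answer: 4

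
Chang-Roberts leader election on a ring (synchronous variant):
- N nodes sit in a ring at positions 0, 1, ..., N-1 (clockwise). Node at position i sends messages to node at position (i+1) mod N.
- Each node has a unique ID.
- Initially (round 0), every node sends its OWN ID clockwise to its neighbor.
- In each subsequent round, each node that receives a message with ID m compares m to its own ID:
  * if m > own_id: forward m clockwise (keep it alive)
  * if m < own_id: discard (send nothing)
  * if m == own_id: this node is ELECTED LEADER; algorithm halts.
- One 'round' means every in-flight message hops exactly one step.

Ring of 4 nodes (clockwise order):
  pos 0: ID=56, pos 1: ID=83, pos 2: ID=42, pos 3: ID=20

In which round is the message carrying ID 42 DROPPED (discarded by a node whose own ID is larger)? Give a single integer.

Answer: 2

Derivation:
Round 1: pos1(id83) recv 56: drop; pos2(id42) recv 83: fwd; pos3(id20) recv 42: fwd; pos0(id56) recv 20: drop
Round 2: pos3(id20) recv 83: fwd; pos0(id56) recv 42: drop
Round 3: pos0(id56) recv 83: fwd
Round 4: pos1(id83) recv 83: ELECTED
Message ID 42 originates at pos 2; dropped at pos 0 in round 2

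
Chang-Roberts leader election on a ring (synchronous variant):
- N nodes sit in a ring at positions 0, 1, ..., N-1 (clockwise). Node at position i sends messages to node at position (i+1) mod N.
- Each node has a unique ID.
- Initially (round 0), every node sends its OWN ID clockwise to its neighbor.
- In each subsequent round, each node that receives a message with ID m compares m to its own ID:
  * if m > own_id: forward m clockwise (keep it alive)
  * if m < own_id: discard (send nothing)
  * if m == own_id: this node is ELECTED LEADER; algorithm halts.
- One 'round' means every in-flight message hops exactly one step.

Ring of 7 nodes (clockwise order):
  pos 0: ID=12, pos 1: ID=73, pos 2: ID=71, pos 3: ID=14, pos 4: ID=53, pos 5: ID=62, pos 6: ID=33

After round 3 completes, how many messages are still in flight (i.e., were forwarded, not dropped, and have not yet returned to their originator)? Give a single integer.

Round 1: pos1(id73) recv 12: drop; pos2(id71) recv 73: fwd; pos3(id14) recv 71: fwd; pos4(id53) recv 14: drop; pos5(id62) recv 53: drop; pos6(id33) recv 62: fwd; pos0(id12) recv 33: fwd
Round 2: pos3(id14) recv 73: fwd; pos4(id53) recv 71: fwd; pos0(id12) recv 62: fwd; pos1(id73) recv 33: drop
Round 3: pos4(id53) recv 73: fwd; pos5(id62) recv 71: fwd; pos1(id73) recv 62: drop
After round 3: 2 messages still in flight

Answer: 2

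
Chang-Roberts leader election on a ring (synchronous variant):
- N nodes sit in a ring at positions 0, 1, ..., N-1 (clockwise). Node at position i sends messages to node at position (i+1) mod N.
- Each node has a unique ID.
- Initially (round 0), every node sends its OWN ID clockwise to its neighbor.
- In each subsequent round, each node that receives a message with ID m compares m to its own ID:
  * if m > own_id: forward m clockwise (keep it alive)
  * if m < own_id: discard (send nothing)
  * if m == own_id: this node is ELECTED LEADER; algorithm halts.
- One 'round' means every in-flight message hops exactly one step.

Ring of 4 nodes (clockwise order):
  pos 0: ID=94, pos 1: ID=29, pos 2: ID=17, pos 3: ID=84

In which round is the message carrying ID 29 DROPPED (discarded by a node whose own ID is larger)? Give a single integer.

Answer: 2

Derivation:
Round 1: pos1(id29) recv 94: fwd; pos2(id17) recv 29: fwd; pos3(id84) recv 17: drop; pos0(id94) recv 84: drop
Round 2: pos2(id17) recv 94: fwd; pos3(id84) recv 29: drop
Round 3: pos3(id84) recv 94: fwd
Round 4: pos0(id94) recv 94: ELECTED
Message ID 29 originates at pos 1; dropped at pos 3 in round 2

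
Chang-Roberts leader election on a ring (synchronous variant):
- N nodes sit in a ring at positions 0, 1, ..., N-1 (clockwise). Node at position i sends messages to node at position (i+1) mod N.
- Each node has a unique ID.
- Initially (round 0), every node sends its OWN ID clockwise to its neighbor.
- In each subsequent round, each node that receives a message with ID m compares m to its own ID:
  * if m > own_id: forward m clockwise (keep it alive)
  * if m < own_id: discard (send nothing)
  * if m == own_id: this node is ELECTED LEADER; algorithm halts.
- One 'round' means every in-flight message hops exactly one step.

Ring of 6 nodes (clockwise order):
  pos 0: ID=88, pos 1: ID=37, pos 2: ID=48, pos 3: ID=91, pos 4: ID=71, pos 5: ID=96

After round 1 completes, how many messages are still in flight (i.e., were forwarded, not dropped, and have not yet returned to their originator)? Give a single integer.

Answer: 3

Derivation:
Round 1: pos1(id37) recv 88: fwd; pos2(id48) recv 37: drop; pos3(id91) recv 48: drop; pos4(id71) recv 91: fwd; pos5(id96) recv 71: drop; pos0(id88) recv 96: fwd
After round 1: 3 messages still in flight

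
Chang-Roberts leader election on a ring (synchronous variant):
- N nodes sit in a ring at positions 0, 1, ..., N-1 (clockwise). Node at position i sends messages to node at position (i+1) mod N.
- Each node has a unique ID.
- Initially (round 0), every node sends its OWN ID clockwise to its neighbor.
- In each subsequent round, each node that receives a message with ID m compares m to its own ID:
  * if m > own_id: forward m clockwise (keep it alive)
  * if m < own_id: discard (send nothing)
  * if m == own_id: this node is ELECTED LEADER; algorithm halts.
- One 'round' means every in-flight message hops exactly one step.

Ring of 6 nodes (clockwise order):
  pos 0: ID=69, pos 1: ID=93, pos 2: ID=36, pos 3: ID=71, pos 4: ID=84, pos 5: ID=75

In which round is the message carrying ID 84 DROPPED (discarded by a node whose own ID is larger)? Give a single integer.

Answer: 3

Derivation:
Round 1: pos1(id93) recv 69: drop; pos2(id36) recv 93: fwd; pos3(id71) recv 36: drop; pos4(id84) recv 71: drop; pos5(id75) recv 84: fwd; pos0(id69) recv 75: fwd
Round 2: pos3(id71) recv 93: fwd; pos0(id69) recv 84: fwd; pos1(id93) recv 75: drop
Round 3: pos4(id84) recv 93: fwd; pos1(id93) recv 84: drop
Round 4: pos5(id75) recv 93: fwd
Round 5: pos0(id69) recv 93: fwd
Round 6: pos1(id93) recv 93: ELECTED
Message ID 84 originates at pos 4; dropped at pos 1 in round 3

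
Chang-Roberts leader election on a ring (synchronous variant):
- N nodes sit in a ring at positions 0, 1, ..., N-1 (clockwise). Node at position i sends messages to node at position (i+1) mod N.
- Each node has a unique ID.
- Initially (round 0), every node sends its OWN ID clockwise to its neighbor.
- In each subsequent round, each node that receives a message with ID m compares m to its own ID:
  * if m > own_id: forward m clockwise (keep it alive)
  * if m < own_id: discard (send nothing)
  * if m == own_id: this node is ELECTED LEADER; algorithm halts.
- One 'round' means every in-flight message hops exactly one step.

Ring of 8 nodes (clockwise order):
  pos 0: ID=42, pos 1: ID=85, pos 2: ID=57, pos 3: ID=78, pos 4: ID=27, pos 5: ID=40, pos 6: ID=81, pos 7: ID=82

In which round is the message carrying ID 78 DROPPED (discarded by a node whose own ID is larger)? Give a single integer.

Answer: 3

Derivation:
Round 1: pos1(id85) recv 42: drop; pos2(id57) recv 85: fwd; pos3(id78) recv 57: drop; pos4(id27) recv 78: fwd; pos5(id40) recv 27: drop; pos6(id81) recv 40: drop; pos7(id82) recv 81: drop; pos0(id42) recv 82: fwd
Round 2: pos3(id78) recv 85: fwd; pos5(id40) recv 78: fwd; pos1(id85) recv 82: drop
Round 3: pos4(id27) recv 85: fwd; pos6(id81) recv 78: drop
Round 4: pos5(id40) recv 85: fwd
Round 5: pos6(id81) recv 85: fwd
Round 6: pos7(id82) recv 85: fwd
Round 7: pos0(id42) recv 85: fwd
Round 8: pos1(id85) recv 85: ELECTED
Message ID 78 originates at pos 3; dropped at pos 6 in round 3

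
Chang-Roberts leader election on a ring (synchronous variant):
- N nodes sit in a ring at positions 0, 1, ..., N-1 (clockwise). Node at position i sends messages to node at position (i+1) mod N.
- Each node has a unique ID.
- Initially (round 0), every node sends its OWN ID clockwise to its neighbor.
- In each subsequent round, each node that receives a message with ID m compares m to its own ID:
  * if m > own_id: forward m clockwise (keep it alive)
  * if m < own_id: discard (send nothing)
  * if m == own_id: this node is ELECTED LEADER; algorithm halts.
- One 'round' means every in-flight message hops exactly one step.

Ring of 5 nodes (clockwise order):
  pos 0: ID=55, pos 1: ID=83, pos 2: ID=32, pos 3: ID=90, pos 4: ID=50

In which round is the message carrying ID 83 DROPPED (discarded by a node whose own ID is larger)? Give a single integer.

Answer: 2

Derivation:
Round 1: pos1(id83) recv 55: drop; pos2(id32) recv 83: fwd; pos3(id90) recv 32: drop; pos4(id50) recv 90: fwd; pos0(id55) recv 50: drop
Round 2: pos3(id90) recv 83: drop; pos0(id55) recv 90: fwd
Round 3: pos1(id83) recv 90: fwd
Round 4: pos2(id32) recv 90: fwd
Round 5: pos3(id90) recv 90: ELECTED
Message ID 83 originates at pos 1; dropped at pos 3 in round 2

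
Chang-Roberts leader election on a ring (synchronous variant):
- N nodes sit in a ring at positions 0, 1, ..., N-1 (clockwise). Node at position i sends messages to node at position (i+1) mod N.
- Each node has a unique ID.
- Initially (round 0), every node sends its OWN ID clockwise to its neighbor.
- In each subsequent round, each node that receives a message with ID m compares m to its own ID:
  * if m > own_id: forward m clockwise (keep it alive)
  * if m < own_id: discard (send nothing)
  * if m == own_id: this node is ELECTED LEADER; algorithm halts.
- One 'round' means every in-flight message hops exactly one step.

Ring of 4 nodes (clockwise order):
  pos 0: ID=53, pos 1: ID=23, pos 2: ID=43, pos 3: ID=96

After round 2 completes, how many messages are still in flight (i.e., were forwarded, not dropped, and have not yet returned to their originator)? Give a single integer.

Answer: 2

Derivation:
Round 1: pos1(id23) recv 53: fwd; pos2(id43) recv 23: drop; pos3(id96) recv 43: drop; pos0(id53) recv 96: fwd
Round 2: pos2(id43) recv 53: fwd; pos1(id23) recv 96: fwd
After round 2: 2 messages still in flight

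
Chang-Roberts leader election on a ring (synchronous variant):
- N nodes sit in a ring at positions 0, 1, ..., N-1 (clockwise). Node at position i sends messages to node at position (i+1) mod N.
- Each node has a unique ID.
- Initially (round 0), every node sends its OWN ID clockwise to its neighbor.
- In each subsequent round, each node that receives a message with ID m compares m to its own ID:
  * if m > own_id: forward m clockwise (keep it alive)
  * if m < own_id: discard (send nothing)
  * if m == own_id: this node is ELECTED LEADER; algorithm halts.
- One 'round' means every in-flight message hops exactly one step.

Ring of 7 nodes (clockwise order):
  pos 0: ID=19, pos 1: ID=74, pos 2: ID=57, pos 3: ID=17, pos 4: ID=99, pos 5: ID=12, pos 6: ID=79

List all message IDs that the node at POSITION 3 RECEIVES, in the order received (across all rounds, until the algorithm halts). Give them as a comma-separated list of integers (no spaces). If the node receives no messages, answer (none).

Round 1: pos1(id74) recv 19: drop; pos2(id57) recv 74: fwd; pos3(id17) recv 57: fwd; pos4(id99) recv 17: drop; pos5(id12) recv 99: fwd; pos6(id79) recv 12: drop; pos0(id19) recv 79: fwd
Round 2: pos3(id17) recv 74: fwd; pos4(id99) recv 57: drop; pos6(id79) recv 99: fwd; pos1(id74) recv 79: fwd
Round 3: pos4(id99) recv 74: drop; pos0(id19) recv 99: fwd; pos2(id57) recv 79: fwd
Round 4: pos1(id74) recv 99: fwd; pos3(id17) recv 79: fwd
Round 5: pos2(id57) recv 99: fwd; pos4(id99) recv 79: drop
Round 6: pos3(id17) recv 99: fwd
Round 7: pos4(id99) recv 99: ELECTED

Answer: 57,74,79,99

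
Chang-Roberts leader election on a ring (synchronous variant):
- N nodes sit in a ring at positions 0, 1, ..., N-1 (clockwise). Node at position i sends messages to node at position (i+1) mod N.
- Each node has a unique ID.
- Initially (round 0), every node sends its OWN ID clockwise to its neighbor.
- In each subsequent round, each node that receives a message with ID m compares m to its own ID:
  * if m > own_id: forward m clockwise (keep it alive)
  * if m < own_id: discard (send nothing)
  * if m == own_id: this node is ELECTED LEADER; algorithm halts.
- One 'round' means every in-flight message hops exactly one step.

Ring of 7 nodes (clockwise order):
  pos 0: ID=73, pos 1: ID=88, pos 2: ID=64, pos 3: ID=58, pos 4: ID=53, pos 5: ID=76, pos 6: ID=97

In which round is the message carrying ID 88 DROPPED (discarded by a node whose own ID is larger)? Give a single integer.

Answer: 5

Derivation:
Round 1: pos1(id88) recv 73: drop; pos2(id64) recv 88: fwd; pos3(id58) recv 64: fwd; pos4(id53) recv 58: fwd; pos5(id76) recv 53: drop; pos6(id97) recv 76: drop; pos0(id73) recv 97: fwd
Round 2: pos3(id58) recv 88: fwd; pos4(id53) recv 64: fwd; pos5(id76) recv 58: drop; pos1(id88) recv 97: fwd
Round 3: pos4(id53) recv 88: fwd; pos5(id76) recv 64: drop; pos2(id64) recv 97: fwd
Round 4: pos5(id76) recv 88: fwd; pos3(id58) recv 97: fwd
Round 5: pos6(id97) recv 88: drop; pos4(id53) recv 97: fwd
Round 6: pos5(id76) recv 97: fwd
Round 7: pos6(id97) recv 97: ELECTED
Message ID 88 originates at pos 1; dropped at pos 6 in round 5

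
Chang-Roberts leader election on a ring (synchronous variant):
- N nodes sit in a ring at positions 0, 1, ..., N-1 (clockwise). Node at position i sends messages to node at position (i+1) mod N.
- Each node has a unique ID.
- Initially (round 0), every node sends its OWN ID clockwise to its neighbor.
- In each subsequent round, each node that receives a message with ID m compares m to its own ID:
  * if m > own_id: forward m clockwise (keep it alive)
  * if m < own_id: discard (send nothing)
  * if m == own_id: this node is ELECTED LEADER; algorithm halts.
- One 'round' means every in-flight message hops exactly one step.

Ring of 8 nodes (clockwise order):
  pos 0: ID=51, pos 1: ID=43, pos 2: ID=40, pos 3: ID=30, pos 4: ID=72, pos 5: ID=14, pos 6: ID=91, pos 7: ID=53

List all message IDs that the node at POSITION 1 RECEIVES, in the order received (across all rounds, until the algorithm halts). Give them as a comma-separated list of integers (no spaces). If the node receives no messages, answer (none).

Round 1: pos1(id43) recv 51: fwd; pos2(id40) recv 43: fwd; pos3(id30) recv 40: fwd; pos4(id72) recv 30: drop; pos5(id14) recv 72: fwd; pos6(id91) recv 14: drop; pos7(id53) recv 91: fwd; pos0(id51) recv 53: fwd
Round 2: pos2(id40) recv 51: fwd; pos3(id30) recv 43: fwd; pos4(id72) recv 40: drop; pos6(id91) recv 72: drop; pos0(id51) recv 91: fwd; pos1(id43) recv 53: fwd
Round 3: pos3(id30) recv 51: fwd; pos4(id72) recv 43: drop; pos1(id43) recv 91: fwd; pos2(id40) recv 53: fwd
Round 4: pos4(id72) recv 51: drop; pos2(id40) recv 91: fwd; pos3(id30) recv 53: fwd
Round 5: pos3(id30) recv 91: fwd; pos4(id72) recv 53: drop
Round 6: pos4(id72) recv 91: fwd
Round 7: pos5(id14) recv 91: fwd
Round 8: pos6(id91) recv 91: ELECTED

Answer: 51,53,91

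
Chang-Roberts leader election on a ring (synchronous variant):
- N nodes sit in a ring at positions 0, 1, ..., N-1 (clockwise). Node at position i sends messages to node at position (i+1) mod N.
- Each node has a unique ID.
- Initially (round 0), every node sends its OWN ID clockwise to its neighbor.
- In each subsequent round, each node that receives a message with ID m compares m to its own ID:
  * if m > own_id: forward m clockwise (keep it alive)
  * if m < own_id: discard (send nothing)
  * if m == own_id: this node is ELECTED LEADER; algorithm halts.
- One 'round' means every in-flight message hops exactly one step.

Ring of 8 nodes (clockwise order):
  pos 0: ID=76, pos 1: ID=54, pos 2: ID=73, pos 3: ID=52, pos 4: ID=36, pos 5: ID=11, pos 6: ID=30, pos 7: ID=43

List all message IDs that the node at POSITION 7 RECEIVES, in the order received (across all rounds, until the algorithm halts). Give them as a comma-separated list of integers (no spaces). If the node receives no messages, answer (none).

Round 1: pos1(id54) recv 76: fwd; pos2(id73) recv 54: drop; pos3(id52) recv 73: fwd; pos4(id36) recv 52: fwd; pos5(id11) recv 36: fwd; pos6(id30) recv 11: drop; pos7(id43) recv 30: drop; pos0(id76) recv 43: drop
Round 2: pos2(id73) recv 76: fwd; pos4(id36) recv 73: fwd; pos5(id11) recv 52: fwd; pos6(id30) recv 36: fwd
Round 3: pos3(id52) recv 76: fwd; pos5(id11) recv 73: fwd; pos6(id30) recv 52: fwd; pos7(id43) recv 36: drop
Round 4: pos4(id36) recv 76: fwd; pos6(id30) recv 73: fwd; pos7(id43) recv 52: fwd
Round 5: pos5(id11) recv 76: fwd; pos7(id43) recv 73: fwd; pos0(id76) recv 52: drop
Round 6: pos6(id30) recv 76: fwd; pos0(id76) recv 73: drop
Round 7: pos7(id43) recv 76: fwd
Round 8: pos0(id76) recv 76: ELECTED

Answer: 30,36,52,73,76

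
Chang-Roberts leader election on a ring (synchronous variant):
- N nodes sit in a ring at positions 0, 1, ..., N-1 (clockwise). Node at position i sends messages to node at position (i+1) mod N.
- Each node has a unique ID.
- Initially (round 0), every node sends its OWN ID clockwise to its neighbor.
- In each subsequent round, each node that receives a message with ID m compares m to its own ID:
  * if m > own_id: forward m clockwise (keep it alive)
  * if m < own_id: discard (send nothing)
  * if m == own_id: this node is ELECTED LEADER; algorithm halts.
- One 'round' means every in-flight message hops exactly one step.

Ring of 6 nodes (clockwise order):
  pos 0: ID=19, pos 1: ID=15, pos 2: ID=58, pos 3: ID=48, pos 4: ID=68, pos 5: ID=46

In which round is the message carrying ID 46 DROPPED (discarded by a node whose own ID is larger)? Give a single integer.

Answer: 3

Derivation:
Round 1: pos1(id15) recv 19: fwd; pos2(id58) recv 15: drop; pos3(id48) recv 58: fwd; pos4(id68) recv 48: drop; pos5(id46) recv 68: fwd; pos0(id19) recv 46: fwd
Round 2: pos2(id58) recv 19: drop; pos4(id68) recv 58: drop; pos0(id19) recv 68: fwd; pos1(id15) recv 46: fwd
Round 3: pos1(id15) recv 68: fwd; pos2(id58) recv 46: drop
Round 4: pos2(id58) recv 68: fwd
Round 5: pos3(id48) recv 68: fwd
Round 6: pos4(id68) recv 68: ELECTED
Message ID 46 originates at pos 5; dropped at pos 2 in round 3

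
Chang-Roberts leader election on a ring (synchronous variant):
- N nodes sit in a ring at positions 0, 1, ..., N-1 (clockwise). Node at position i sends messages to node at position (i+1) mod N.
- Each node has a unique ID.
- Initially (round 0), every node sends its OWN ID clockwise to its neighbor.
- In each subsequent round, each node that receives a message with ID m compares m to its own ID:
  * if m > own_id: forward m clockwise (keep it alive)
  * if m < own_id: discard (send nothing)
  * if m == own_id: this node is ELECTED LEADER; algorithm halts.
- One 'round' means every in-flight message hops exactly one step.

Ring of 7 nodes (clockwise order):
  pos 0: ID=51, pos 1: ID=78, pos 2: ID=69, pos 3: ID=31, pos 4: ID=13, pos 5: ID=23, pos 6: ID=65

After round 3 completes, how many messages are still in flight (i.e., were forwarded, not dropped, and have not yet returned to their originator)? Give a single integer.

Answer: 2

Derivation:
Round 1: pos1(id78) recv 51: drop; pos2(id69) recv 78: fwd; pos3(id31) recv 69: fwd; pos4(id13) recv 31: fwd; pos5(id23) recv 13: drop; pos6(id65) recv 23: drop; pos0(id51) recv 65: fwd
Round 2: pos3(id31) recv 78: fwd; pos4(id13) recv 69: fwd; pos5(id23) recv 31: fwd; pos1(id78) recv 65: drop
Round 3: pos4(id13) recv 78: fwd; pos5(id23) recv 69: fwd; pos6(id65) recv 31: drop
After round 3: 2 messages still in flight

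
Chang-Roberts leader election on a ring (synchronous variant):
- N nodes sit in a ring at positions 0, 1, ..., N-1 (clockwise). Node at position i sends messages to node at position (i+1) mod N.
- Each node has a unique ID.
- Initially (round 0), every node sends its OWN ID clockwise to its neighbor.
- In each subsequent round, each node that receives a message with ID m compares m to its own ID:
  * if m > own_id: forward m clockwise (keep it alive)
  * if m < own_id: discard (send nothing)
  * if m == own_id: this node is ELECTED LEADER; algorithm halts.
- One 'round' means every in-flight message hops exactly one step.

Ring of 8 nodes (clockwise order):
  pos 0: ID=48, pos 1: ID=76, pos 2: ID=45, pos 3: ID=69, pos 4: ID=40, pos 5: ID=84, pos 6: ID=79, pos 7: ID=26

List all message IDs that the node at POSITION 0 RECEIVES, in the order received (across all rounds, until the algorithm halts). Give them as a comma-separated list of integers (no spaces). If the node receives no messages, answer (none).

Answer: 26,79,84

Derivation:
Round 1: pos1(id76) recv 48: drop; pos2(id45) recv 76: fwd; pos3(id69) recv 45: drop; pos4(id40) recv 69: fwd; pos5(id84) recv 40: drop; pos6(id79) recv 84: fwd; pos7(id26) recv 79: fwd; pos0(id48) recv 26: drop
Round 2: pos3(id69) recv 76: fwd; pos5(id84) recv 69: drop; pos7(id26) recv 84: fwd; pos0(id48) recv 79: fwd
Round 3: pos4(id40) recv 76: fwd; pos0(id48) recv 84: fwd; pos1(id76) recv 79: fwd
Round 4: pos5(id84) recv 76: drop; pos1(id76) recv 84: fwd; pos2(id45) recv 79: fwd
Round 5: pos2(id45) recv 84: fwd; pos3(id69) recv 79: fwd
Round 6: pos3(id69) recv 84: fwd; pos4(id40) recv 79: fwd
Round 7: pos4(id40) recv 84: fwd; pos5(id84) recv 79: drop
Round 8: pos5(id84) recv 84: ELECTED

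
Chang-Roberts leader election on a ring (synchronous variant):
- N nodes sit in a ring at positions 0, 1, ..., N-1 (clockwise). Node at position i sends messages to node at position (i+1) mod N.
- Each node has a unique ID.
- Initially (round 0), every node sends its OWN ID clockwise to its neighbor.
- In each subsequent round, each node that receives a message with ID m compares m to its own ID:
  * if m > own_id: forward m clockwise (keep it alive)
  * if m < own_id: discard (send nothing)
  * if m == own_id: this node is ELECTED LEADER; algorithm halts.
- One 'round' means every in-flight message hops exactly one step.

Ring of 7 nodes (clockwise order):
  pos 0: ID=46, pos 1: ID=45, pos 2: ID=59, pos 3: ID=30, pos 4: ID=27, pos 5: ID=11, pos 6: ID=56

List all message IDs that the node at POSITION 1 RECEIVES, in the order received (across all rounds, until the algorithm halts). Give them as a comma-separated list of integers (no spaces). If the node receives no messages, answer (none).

Answer: 46,56,59

Derivation:
Round 1: pos1(id45) recv 46: fwd; pos2(id59) recv 45: drop; pos3(id30) recv 59: fwd; pos4(id27) recv 30: fwd; pos5(id11) recv 27: fwd; pos6(id56) recv 11: drop; pos0(id46) recv 56: fwd
Round 2: pos2(id59) recv 46: drop; pos4(id27) recv 59: fwd; pos5(id11) recv 30: fwd; pos6(id56) recv 27: drop; pos1(id45) recv 56: fwd
Round 3: pos5(id11) recv 59: fwd; pos6(id56) recv 30: drop; pos2(id59) recv 56: drop
Round 4: pos6(id56) recv 59: fwd
Round 5: pos0(id46) recv 59: fwd
Round 6: pos1(id45) recv 59: fwd
Round 7: pos2(id59) recv 59: ELECTED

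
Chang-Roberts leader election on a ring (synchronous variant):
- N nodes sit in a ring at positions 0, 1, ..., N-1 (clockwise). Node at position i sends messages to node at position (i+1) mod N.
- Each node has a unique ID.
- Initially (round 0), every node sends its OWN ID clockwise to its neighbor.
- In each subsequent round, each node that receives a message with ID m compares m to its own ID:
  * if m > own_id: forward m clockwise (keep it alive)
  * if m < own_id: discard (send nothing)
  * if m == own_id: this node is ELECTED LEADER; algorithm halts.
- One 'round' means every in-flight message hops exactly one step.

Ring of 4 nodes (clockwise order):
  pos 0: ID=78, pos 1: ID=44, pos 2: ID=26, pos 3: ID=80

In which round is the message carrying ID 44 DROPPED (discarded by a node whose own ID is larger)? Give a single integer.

Round 1: pos1(id44) recv 78: fwd; pos2(id26) recv 44: fwd; pos3(id80) recv 26: drop; pos0(id78) recv 80: fwd
Round 2: pos2(id26) recv 78: fwd; pos3(id80) recv 44: drop; pos1(id44) recv 80: fwd
Round 3: pos3(id80) recv 78: drop; pos2(id26) recv 80: fwd
Round 4: pos3(id80) recv 80: ELECTED
Message ID 44 originates at pos 1; dropped at pos 3 in round 2

Answer: 2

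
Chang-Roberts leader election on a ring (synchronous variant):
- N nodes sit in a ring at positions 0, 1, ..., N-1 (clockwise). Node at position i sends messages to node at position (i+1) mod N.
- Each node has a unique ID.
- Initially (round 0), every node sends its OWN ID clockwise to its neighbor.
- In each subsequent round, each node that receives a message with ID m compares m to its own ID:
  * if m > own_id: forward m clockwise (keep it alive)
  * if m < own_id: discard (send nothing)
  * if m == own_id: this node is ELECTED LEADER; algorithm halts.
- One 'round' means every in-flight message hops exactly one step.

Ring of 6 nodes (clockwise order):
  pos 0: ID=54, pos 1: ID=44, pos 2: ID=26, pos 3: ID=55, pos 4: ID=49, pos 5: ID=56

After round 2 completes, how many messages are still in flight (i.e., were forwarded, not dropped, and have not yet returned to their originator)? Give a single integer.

Answer: 2

Derivation:
Round 1: pos1(id44) recv 54: fwd; pos2(id26) recv 44: fwd; pos3(id55) recv 26: drop; pos4(id49) recv 55: fwd; pos5(id56) recv 49: drop; pos0(id54) recv 56: fwd
Round 2: pos2(id26) recv 54: fwd; pos3(id55) recv 44: drop; pos5(id56) recv 55: drop; pos1(id44) recv 56: fwd
After round 2: 2 messages still in flight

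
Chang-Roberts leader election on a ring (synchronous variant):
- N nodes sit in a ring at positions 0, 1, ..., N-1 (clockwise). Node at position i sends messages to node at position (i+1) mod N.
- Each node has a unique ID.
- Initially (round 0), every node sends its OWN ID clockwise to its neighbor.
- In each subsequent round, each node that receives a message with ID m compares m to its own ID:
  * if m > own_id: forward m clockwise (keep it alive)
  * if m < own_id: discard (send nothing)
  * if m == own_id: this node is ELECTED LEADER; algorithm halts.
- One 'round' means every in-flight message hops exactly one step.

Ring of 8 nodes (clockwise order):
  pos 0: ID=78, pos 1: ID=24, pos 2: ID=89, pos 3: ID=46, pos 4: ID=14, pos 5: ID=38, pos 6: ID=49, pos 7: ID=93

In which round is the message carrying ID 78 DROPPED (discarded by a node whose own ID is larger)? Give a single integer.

Round 1: pos1(id24) recv 78: fwd; pos2(id89) recv 24: drop; pos3(id46) recv 89: fwd; pos4(id14) recv 46: fwd; pos5(id38) recv 14: drop; pos6(id49) recv 38: drop; pos7(id93) recv 49: drop; pos0(id78) recv 93: fwd
Round 2: pos2(id89) recv 78: drop; pos4(id14) recv 89: fwd; pos5(id38) recv 46: fwd; pos1(id24) recv 93: fwd
Round 3: pos5(id38) recv 89: fwd; pos6(id49) recv 46: drop; pos2(id89) recv 93: fwd
Round 4: pos6(id49) recv 89: fwd; pos3(id46) recv 93: fwd
Round 5: pos7(id93) recv 89: drop; pos4(id14) recv 93: fwd
Round 6: pos5(id38) recv 93: fwd
Round 7: pos6(id49) recv 93: fwd
Round 8: pos7(id93) recv 93: ELECTED
Message ID 78 originates at pos 0; dropped at pos 2 in round 2

Answer: 2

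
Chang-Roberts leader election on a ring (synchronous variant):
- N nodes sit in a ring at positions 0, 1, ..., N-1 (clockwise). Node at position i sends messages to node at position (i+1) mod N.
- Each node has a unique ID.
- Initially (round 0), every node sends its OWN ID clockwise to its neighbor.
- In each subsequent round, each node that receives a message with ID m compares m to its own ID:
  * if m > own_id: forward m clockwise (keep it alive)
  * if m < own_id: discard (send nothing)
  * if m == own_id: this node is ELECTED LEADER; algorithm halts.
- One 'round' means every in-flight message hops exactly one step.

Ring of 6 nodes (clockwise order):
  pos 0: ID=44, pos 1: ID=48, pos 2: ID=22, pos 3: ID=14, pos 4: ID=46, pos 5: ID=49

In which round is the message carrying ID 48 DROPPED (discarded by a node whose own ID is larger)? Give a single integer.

Round 1: pos1(id48) recv 44: drop; pos2(id22) recv 48: fwd; pos3(id14) recv 22: fwd; pos4(id46) recv 14: drop; pos5(id49) recv 46: drop; pos0(id44) recv 49: fwd
Round 2: pos3(id14) recv 48: fwd; pos4(id46) recv 22: drop; pos1(id48) recv 49: fwd
Round 3: pos4(id46) recv 48: fwd; pos2(id22) recv 49: fwd
Round 4: pos5(id49) recv 48: drop; pos3(id14) recv 49: fwd
Round 5: pos4(id46) recv 49: fwd
Round 6: pos5(id49) recv 49: ELECTED
Message ID 48 originates at pos 1; dropped at pos 5 in round 4

Answer: 4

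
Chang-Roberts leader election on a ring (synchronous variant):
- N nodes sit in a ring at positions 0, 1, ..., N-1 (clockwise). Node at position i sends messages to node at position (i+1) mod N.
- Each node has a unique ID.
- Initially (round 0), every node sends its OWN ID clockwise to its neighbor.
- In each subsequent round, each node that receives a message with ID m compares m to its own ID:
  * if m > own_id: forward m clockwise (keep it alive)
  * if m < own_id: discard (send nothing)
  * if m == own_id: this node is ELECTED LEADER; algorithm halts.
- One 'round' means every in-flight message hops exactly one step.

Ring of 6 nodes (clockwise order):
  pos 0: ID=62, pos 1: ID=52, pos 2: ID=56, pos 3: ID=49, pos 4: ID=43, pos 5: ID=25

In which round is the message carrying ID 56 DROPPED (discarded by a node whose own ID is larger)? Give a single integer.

Answer: 4

Derivation:
Round 1: pos1(id52) recv 62: fwd; pos2(id56) recv 52: drop; pos3(id49) recv 56: fwd; pos4(id43) recv 49: fwd; pos5(id25) recv 43: fwd; pos0(id62) recv 25: drop
Round 2: pos2(id56) recv 62: fwd; pos4(id43) recv 56: fwd; pos5(id25) recv 49: fwd; pos0(id62) recv 43: drop
Round 3: pos3(id49) recv 62: fwd; pos5(id25) recv 56: fwd; pos0(id62) recv 49: drop
Round 4: pos4(id43) recv 62: fwd; pos0(id62) recv 56: drop
Round 5: pos5(id25) recv 62: fwd
Round 6: pos0(id62) recv 62: ELECTED
Message ID 56 originates at pos 2; dropped at pos 0 in round 4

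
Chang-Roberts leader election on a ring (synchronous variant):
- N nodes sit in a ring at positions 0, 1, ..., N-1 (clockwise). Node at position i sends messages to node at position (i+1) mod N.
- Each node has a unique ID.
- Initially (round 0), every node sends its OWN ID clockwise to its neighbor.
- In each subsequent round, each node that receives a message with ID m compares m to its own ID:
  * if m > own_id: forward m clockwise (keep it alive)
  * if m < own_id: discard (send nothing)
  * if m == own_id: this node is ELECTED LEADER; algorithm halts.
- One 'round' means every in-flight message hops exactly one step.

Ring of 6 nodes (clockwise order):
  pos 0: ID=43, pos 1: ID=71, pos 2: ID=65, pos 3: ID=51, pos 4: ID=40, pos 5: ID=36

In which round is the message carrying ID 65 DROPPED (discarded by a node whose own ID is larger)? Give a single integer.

Answer: 5

Derivation:
Round 1: pos1(id71) recv 43: drop; pos2(id65) recv 71: fwd; pos3(id51) recv 65: fwd; pos4(id40) recv 51: fwd; pos5(id36) recv 40: fwd; pos0(id43) recv 36: drop
Round 2: pos3(id51) recv 71: fwd; pos4(id40) recv 65: fwd; pos5(id36) recv 51: fwd; pos0(id43) recv 40: drop
Round 3: pos4(id40) recv 71: fwd; pos5(id36) recv 65: fwd; pos0(id43) recv 51: fwd
Round 4: pos5(id36) recv 71: fwd; pos0(id43) recv 65: fwd; pos1(id71) recv 51: drop
Round 5: pos0(id43) recv 71: fwd; pos1(id71) recv 65: drop
Round 6: pos1(id71) recv 71: ELECTED
Message ID 65 originates at pos 2; dropped at pos 1 in round 5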